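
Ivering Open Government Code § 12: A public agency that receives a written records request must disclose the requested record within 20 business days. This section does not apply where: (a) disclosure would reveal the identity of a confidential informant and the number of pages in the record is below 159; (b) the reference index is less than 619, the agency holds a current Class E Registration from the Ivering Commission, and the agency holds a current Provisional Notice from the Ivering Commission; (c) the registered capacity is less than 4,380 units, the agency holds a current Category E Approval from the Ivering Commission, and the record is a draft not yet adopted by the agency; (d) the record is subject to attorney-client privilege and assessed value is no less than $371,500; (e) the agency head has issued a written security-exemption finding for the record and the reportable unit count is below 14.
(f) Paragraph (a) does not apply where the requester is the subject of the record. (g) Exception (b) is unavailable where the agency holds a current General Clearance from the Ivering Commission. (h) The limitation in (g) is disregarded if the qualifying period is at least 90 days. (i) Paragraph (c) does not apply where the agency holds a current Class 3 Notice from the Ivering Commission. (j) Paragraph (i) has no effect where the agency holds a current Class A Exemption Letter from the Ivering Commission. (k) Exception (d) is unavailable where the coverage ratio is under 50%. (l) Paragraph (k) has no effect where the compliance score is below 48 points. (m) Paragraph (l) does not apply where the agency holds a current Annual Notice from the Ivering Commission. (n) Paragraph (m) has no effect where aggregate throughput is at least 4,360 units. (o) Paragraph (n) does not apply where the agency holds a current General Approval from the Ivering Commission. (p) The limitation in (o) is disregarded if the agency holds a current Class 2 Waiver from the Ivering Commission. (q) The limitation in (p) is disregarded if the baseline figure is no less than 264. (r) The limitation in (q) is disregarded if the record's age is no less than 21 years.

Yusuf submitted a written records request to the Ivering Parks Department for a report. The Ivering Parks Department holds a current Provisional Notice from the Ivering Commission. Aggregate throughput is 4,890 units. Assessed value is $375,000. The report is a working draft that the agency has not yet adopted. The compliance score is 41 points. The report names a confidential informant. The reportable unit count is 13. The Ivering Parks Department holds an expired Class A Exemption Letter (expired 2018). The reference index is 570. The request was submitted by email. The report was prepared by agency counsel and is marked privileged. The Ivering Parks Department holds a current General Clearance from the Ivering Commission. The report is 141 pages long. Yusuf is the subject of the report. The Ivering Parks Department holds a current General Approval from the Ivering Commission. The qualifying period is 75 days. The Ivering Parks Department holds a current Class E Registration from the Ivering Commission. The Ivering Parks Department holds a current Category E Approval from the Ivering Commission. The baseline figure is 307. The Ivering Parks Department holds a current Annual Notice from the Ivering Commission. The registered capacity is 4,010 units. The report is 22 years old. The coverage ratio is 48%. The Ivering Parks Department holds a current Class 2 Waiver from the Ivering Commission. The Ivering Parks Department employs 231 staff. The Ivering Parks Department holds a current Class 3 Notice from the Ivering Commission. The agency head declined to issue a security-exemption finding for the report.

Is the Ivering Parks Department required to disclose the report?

No — exception (d) applies; the Ivering Parks Department is not required to disclose the report.

Exception (a) is satisfied on its face — the report names a confidential informant; the number of pages in the record is 141, below the 159 limit. But: (f) is triggered — Yusuf is the subject of the report. Exception (a) does not apply.
Exception (b) is satisfied on its face — the reference index is 570, less than the 619 limit; a current Class E Registration is held; a current Provisional Notice is held. But: (g) applies — a current General Clearance is held. (h) is inapplicable (the qualifying period is 75 days, short of 90 days), so (g) stands. (b) is therefore removed.
Exception (c)'s conditions are all satisfied: the registered capacity is 4,010 units, less than the 4,380 units limit; a current Category E Approval is held; the report is an unadopted draft. Turning to paragraphs (i)–(j): (i) operates against (c): a current Class 3 Notice is held. (j) does not operate here (the Class A Exemption Letter is not current), so (i) stands. Exception (c) does not apply.
All of (d)'s requirements are met (the report is privileged; assessed value is $375,000, meeting the $371,500 threshold). Considering the limiting provisions: (k) would limit (d) — the coverage ratio is 48%, under the 50% limit — but (l) sets (k) aside: (l) operates against (k): the compliance score is 41 points, below the 48 points limit. (m) would limit (l) — a current Annual Notice is held — but (n) sets (m) aside: (n) operates — aggregate throughput is 4,890 units, meeting the 4,360 units threshold. (o) would limit (n) — a current General Approval is held — but (p) sets (o) aside: (p) is triggered — a current Class 2 Waiver is held. (q) operates (the baseline figure is 307, meeting the 264 threshold), but is set aside by (r): (r) is triggered — the record's age is 22 years, meeting the 21 years threshold. Exception (d) stands.
Exception (e) requires that the agency head has issued a written security-exemption finding for the record; but the agency head declined to issue a security-exemption finding, so (e) is unavailable.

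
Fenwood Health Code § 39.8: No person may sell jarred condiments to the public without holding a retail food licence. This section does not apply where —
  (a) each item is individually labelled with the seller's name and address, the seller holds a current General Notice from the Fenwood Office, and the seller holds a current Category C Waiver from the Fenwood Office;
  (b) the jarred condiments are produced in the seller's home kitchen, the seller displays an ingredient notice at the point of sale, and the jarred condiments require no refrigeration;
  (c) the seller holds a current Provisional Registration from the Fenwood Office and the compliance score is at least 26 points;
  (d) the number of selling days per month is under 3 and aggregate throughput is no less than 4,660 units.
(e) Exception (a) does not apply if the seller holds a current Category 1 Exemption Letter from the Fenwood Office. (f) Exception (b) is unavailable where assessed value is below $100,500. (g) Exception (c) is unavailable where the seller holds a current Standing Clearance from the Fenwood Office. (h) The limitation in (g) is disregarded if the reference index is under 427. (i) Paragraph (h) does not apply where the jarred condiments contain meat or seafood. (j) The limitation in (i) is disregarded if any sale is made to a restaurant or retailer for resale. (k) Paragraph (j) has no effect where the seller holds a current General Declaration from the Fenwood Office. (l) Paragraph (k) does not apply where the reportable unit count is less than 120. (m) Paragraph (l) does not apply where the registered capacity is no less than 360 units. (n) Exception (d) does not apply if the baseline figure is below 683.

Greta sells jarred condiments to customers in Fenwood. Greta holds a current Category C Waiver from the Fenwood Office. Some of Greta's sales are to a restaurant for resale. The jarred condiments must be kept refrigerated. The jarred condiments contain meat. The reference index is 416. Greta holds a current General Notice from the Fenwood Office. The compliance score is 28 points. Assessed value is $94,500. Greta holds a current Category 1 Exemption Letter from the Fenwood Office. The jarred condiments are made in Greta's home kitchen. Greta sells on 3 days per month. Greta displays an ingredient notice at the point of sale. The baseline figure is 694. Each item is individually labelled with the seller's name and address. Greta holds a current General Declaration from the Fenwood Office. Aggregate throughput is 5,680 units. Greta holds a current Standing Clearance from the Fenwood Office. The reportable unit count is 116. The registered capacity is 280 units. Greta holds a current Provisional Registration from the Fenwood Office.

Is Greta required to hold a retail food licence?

Exception (a)'s conditions are all satisfied: items are individually labelled; a current General Notice is held; a current Category C Waiver is held. Turning to paragraph (e): (e) is triggered — a current Category 1 Exemption Letter is held. So (a) is unavailable.
Exception (b) fails — the jarred condiments require refrigeration.
Exception (c): a current Provisional Registration is held; the compliance score is 28 points, meeting the 26 points threshold — every condition holds. Under paragraphs (g)–(m): (g) would limit (c) — a current Standing Clearance is held — but (h) sets (g) aside: (h) operates against (g): the reference index is 416, under the 427 limit. (i) applies (the jarred condiments contain meat), but is itself disapplied by (j): (j) is engaged — some sales are to a restaurant for resale. (k) would limit (j) — a current General Declaration is held — but (l) sets (k) aside: (l) operates — the reportable unit count is 116, less than the 120 limit. (m), which would lift (l), is not engaged — the registered capacity is 280 units, short of 360 units. Exception (c) stands.
Exception (d) does not apply: the number of selling days per month is 3, not under 3.

No — exception (c) applies; Greta is not required to hold a retail food licence.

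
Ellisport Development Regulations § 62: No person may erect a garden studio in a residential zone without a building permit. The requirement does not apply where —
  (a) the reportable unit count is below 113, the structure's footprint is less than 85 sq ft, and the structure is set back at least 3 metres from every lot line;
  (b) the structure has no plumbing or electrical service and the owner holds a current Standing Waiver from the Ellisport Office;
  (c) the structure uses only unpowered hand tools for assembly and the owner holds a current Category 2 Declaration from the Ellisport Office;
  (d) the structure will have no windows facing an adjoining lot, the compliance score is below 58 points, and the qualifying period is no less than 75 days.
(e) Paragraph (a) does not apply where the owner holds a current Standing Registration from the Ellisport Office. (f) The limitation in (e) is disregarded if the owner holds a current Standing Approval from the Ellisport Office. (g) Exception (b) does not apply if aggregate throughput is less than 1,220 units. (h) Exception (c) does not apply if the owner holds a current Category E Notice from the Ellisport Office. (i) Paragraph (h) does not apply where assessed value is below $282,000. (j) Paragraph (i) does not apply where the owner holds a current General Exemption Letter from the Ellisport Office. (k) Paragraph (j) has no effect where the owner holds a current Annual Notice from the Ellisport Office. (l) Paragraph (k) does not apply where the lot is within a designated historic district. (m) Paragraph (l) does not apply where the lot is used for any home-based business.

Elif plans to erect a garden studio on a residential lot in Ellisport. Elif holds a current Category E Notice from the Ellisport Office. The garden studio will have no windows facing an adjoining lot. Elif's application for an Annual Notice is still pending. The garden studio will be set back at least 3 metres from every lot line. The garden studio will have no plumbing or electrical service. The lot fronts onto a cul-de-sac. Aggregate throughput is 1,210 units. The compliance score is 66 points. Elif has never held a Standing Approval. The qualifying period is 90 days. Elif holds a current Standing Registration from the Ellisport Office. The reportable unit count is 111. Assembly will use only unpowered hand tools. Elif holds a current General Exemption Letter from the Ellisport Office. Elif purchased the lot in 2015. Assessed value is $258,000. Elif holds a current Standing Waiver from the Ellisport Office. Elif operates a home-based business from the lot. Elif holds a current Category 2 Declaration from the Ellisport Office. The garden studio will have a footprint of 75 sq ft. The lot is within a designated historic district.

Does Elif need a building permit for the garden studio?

Yes — Elif must obtain a building permit.

Exception (a) is satisfied on its face — the reportable unit count is 111, below the 113 limit; the structure's footprint is 75 sq ft, less than the 85 sq ft limit; the setback is at least 3 m on every side. However, paragraphs (e)–(f) must be considered: (e) applies — a current Standing Registration is held. (f) is inapplicable (the Standing Approval is not current), so (e) stands. So (a) is unavailable.
Exception (b) is satisfied on its face — there is no plumbing or electrical service; a current Standing Waiver is held. Turning to paragraph (g): (g) is engaged — aggregate throughput is 1,210 units, less than the 1,220 units limit. Exception (b) does not apply.
Exception (c)'s conditions are all satisfied: assembly uses only hand tools; a current Category 2 Declaration is held. But applying paragraphs (h)–(m): (h) operates — a current Category E Notice is held. (i) would limit (h) — assessed value is $258,000, below the $282,000 limit — but (j) sets (i) aside: (j) is triggered — a current General Exemption Letter is held. (k), which would lift (j), is inapplicable — the Annual Notice is not current. (c) is therefore removed.
Exception (d) does not apply: the compliance score is 66 points, not below 58 points.
None of the exceptions is available; § 62 applies in full.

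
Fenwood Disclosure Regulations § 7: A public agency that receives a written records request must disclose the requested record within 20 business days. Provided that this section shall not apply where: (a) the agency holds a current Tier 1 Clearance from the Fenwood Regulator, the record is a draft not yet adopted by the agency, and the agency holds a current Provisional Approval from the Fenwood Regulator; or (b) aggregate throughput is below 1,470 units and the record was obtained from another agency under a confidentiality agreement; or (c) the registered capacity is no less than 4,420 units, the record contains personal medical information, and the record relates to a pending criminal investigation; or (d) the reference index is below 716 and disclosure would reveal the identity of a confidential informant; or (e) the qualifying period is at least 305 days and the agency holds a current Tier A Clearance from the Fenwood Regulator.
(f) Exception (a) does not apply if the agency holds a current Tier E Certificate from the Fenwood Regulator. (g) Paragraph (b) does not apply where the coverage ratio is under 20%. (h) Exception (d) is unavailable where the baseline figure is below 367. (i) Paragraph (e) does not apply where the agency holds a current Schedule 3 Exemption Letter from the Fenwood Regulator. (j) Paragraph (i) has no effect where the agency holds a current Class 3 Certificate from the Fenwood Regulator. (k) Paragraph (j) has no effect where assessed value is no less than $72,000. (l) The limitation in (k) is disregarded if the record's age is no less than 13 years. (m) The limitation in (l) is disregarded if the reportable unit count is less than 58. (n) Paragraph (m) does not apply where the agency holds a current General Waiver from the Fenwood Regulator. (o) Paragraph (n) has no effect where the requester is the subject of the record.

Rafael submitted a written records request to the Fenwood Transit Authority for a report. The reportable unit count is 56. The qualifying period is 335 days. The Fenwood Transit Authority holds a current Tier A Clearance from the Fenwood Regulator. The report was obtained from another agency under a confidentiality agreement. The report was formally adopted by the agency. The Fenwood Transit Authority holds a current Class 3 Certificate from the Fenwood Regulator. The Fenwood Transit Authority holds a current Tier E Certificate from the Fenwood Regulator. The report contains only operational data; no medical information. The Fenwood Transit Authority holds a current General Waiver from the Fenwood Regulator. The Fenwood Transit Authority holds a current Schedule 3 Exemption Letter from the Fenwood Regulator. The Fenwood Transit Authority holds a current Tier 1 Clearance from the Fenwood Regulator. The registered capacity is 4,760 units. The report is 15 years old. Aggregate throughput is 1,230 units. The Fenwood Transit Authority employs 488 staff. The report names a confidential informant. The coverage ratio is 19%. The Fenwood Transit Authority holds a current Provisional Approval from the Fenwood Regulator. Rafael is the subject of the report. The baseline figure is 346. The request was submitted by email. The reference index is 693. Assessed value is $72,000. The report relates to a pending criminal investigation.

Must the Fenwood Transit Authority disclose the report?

Yes — the Fenwood Transit Authority must disclose the report.

Exception (a) requires that the record is a draft not yet adopted by the agency; but the report has been formally adopted, so (a) is unavailable.
Exception (b)'s conditions are all satisfied: aggregate throughput is 1,230 units, below the 1,470 units limit; the report was obtained under a confidentiality agreement. Turning to paragraph (g): (g) operates against (b): the coverage ratio is 19%, under the 20% limit. (b) is therefore removed.
Exception (c) does not apply: the report contains only operational data.
Exception (d) is satisfied on its face — the reference index is 693, below the 716 limit; the report names a confidential informant. However, paragraph (h) must be considered: (h) applies — the baseline figure is 346, below the 367 limit. So (d) is unavailable.
Exception (e)'s conditions are all satisfied: the qualifying period is 335 days, meeting the 305 days threshold; a current Tier A Clearance is held. But applying paragraphs (i)–(o): (i) applies — a current Schedule 3 Exemption Letter is held. (j) operates (a current Class 3 Certificate is held), but is set aside by (k): (k) operates against (j): assessed value is $72,000, meeting the $72,000 threshold. (l) is engaged (the record's age is 15 years, meeting the 13 years threshold), but is displaced by (m): (m) operates against (l): the reportable unit count is 56, less than the 58 limit. (n) applies (a current General Waiver is held), but yields to (o): (o) operates against (n): Rafael is the subject of the report. So (e) is unavailable.
No exception is made out. the Fenwood Transit Authority falls within the general rule.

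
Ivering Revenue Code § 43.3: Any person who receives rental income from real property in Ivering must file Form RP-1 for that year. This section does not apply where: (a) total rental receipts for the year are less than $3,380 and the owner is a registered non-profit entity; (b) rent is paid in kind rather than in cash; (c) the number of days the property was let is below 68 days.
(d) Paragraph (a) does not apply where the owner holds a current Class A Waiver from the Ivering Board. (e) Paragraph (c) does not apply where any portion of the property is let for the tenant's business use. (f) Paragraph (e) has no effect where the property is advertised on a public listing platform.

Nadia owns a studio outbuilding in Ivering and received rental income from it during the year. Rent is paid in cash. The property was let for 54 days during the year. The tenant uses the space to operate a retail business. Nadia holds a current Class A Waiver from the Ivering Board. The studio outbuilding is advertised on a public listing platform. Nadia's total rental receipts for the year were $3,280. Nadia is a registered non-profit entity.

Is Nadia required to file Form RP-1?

Exception (a)'s conditions are all satisfied: total rental receipts for the year are $3,280, less than the $3,380 limit; Nadia is a registered non-profit. But: (d) is engaged — a current Class A Waiver is held. So (a) is unavailable.
Exception (b) requires that rent is paid in kind rather than in cash; but rent is paid in cash, so (b) is unavailable.
Exception (c): the number of days the property was let is 54 days, below the 68 days limit — every condition holds. Under paragraphs (e)–(f): (e) operates (the space is let for business use), but is set aside by (f): (f) operates against (e): the property is publicly advertised. Exception (c) stands.

No — exception (c) applies; Nadia is not required to file Form RP-1.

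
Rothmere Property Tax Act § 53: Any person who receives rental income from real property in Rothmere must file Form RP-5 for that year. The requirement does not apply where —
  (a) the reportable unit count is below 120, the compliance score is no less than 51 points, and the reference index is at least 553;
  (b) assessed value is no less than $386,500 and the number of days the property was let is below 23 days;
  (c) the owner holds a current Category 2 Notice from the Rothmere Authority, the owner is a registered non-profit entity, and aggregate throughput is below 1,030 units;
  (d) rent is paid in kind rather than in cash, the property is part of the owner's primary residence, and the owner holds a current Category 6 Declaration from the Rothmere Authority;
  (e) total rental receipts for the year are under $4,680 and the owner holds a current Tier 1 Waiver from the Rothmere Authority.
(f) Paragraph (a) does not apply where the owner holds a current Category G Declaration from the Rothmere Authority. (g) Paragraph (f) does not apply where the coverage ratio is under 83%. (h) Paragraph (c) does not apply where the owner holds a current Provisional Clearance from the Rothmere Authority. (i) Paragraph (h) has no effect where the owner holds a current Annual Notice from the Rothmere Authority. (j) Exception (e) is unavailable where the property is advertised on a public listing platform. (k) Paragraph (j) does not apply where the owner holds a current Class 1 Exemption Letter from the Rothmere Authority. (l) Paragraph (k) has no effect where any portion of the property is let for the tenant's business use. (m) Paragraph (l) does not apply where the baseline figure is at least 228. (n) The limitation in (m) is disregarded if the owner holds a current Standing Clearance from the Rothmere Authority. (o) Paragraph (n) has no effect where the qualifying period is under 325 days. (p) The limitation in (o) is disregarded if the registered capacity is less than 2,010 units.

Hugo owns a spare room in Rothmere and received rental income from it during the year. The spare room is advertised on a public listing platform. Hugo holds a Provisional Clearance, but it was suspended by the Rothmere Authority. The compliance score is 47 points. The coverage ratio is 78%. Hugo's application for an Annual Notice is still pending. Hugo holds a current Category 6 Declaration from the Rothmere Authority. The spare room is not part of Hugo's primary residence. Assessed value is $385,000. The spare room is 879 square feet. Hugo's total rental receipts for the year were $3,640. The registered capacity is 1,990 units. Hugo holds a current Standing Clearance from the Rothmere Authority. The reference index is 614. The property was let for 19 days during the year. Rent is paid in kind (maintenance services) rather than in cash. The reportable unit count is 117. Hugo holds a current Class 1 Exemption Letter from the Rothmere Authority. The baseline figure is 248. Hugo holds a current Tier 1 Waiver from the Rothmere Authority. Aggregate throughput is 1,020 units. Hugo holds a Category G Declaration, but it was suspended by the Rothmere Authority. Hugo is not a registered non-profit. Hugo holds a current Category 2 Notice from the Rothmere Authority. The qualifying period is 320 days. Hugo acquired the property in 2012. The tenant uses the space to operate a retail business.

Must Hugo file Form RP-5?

Exception (a) fails — the compliance score is 47 points, short of 51 points.
Exception (b) requires that assessed value is no less than $386,500; but assessed value is $385,000, short of $386,500, so (b) is unavailable.
Exception (c) requires that the owner is a registered non-profit entity; but Hugo is not a registered non-profit, so (c) is unavailable.
Exception (d) does not apply: the spare room is not part of the primary residence.
Exception (e)'s conditions are all satisfied: total rental receipts for the year are $3,640, under the $4,680 limit; a current Tier 1 Waiver is held. However, paragraphs (j)–(p) must be considered: (j) operates against (e): the property is publicly advertised. (k) would limit (j) — a current Class 1 Exemption Letter is held — but (l) sets (k) aside: (l) operates — the space is let for business use. (m) would limit (l) — the baseline figure is 248, meeting the 228 threshold — but (n) sets (m) aside: (n) operates against (m): a current Standing Clearance is held. (o) is engaged (the qualifying period is 320 days, under the 325 days limit), but is itself disapplied by (p): (p) operates against (o): the registered capacity is 1,990 units, less than the 2,010 units limit. So (e) is unavailable.
Every exception is unavailable, so the rule governs.

Yes — Hugo must file Form RP-5.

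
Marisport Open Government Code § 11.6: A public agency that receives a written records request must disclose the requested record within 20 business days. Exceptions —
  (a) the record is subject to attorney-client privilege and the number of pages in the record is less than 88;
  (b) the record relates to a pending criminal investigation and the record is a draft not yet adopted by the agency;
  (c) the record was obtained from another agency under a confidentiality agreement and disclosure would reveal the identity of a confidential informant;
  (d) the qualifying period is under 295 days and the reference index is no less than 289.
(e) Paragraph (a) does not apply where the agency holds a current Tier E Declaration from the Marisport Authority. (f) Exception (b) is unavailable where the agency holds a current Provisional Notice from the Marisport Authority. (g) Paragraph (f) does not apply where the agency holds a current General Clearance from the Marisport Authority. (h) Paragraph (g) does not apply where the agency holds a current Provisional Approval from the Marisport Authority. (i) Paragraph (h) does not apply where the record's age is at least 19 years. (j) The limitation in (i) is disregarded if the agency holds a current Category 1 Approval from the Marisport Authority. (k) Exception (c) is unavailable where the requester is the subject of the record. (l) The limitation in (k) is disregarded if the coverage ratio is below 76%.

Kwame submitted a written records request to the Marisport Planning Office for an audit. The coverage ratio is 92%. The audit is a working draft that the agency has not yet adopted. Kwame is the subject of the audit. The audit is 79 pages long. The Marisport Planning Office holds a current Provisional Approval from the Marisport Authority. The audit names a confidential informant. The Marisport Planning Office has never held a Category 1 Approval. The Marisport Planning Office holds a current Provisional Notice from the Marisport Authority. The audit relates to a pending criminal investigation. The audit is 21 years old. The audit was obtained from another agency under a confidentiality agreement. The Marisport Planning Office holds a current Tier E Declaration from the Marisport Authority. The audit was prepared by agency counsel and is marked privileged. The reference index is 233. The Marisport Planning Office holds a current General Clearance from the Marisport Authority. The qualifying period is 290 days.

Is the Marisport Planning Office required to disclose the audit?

All of (a)'s requirements are met (the audit is privileged; the number of pages in the record is 79, less than the 88 limit). However, paragraph (e) must be considered: (e) operates against (a): a current Tier E Declaration is held. Exception (a) does not apply.
All of (b)'s requirements are met (the audit relates to a pending investigation; the audit is an unadopted draft). Under paragraphs (f)–(j): (f) is engaged (a current Provisional Notice is held), but is set aside by (g): (g) applies — a current General Clearance is held. (h) would limit (g) — a current Provisional Approval is held — but (i) sets (h) aside: (i) applies — the record's age is 21 years, meeting the 19 years threshold. (j) does not operate here (there is no Category 1 Approval in force), so (i) stands. (b) remains available.
Exception (c): the audit was obtained under a confidentiality agreement; the audit names a confidential informant — every condition holds. However, paragraphs (k)–(l) must be considered: (k) operates — Kwame is the subject of the audit. (l) does not operate here (the coverage ratio is 92%, not below 76%), so (k) stands. So (c) is unavailable.
Exception (d) requires that the reference index is no less than 289; but the reference index is 233, short of 289, so (d) is unavailable.

No — exception (b) applies; the Marisport Planning Office is not required to disclose the audit.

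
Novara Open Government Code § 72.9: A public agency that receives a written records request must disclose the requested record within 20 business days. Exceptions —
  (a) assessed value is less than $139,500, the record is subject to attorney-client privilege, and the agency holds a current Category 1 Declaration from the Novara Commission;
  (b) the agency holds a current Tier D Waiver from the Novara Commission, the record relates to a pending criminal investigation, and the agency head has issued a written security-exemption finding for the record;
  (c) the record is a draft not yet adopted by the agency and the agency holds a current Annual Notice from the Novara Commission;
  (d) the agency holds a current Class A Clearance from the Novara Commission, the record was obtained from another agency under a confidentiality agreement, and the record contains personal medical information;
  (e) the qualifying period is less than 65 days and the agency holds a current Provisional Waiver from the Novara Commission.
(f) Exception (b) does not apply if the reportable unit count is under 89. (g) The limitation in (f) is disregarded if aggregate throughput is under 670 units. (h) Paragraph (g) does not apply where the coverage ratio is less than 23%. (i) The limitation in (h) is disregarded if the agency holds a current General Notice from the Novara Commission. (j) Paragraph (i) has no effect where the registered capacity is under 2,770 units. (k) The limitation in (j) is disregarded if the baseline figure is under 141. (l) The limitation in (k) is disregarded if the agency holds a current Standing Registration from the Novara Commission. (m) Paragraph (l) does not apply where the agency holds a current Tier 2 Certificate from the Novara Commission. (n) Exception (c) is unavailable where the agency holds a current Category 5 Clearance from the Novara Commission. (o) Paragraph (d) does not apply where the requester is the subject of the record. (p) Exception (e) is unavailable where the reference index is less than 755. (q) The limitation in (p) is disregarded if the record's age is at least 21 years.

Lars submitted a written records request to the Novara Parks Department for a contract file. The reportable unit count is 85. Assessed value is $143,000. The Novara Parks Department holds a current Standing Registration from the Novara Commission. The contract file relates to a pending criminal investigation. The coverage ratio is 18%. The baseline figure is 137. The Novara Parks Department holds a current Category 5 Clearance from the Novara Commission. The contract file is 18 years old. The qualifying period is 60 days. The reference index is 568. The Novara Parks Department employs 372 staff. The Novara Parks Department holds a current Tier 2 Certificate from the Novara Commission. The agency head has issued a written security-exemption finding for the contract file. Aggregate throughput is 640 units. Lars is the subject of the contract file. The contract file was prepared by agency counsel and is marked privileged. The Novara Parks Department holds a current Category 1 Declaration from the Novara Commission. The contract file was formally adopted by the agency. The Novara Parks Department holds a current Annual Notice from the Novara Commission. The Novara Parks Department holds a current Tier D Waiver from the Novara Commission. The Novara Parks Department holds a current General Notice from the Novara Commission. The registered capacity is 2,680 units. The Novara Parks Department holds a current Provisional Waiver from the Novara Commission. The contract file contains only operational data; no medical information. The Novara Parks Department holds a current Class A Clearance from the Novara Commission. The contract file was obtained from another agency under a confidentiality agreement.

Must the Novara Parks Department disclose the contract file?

No — exception (b) applies; the Novara Parks Department is not required to disclose the contract file.

Exception (a) does not apply: assessed value is $143,000, not less than $139,500.
Exception (b)'s conditions are all satisfied: a current Tier D Waiver is held; the contract file relates to a pending investigation; a written security-exemption finding has been issued. Applying paragraphs (f)–(m): (f) would limit (b) — the reportable unit count is 85, under the 89 limit — but (g) sets (f) aside: (g) is triggered — aggregate throughput is 640 units, under the 670 units limit. (h) is engaged (the coverage ratio is 18%, less than the 23% limit), but yields to (i): (i) operates against (h): a current General Notice is held. (j) is triggered (the registered capacity is 2,680 units, under the 2,770 units limit), but yields to (k): (k) operates — the baseline figure is 137, under the 141 limit. (l) would limit (k) — a current Standing Registration is held — but (m) sets (l) aside: (m) operates against (l): a current Tier 2 Certificate is held. (b) remains available.
Exception (c) does not apply: the contract file has been formally adopted.
Exception (d) requires that the record contains personal medical information; but the contract file contains only operational data, so (d) is unavailable.
Exception (e)'s conditions are all satisfied: the qualifying period is 60 days, less than the 65 days limit; a current Provisional Waiver is held. However, paragraphs (p)–(q) must be considered: (p) applies — the reference index is 568, less than the 755 limit. (q), which would lift (p), is not engaged — the record's age is 18 years, short of 21 years. Exception (e) does not apply.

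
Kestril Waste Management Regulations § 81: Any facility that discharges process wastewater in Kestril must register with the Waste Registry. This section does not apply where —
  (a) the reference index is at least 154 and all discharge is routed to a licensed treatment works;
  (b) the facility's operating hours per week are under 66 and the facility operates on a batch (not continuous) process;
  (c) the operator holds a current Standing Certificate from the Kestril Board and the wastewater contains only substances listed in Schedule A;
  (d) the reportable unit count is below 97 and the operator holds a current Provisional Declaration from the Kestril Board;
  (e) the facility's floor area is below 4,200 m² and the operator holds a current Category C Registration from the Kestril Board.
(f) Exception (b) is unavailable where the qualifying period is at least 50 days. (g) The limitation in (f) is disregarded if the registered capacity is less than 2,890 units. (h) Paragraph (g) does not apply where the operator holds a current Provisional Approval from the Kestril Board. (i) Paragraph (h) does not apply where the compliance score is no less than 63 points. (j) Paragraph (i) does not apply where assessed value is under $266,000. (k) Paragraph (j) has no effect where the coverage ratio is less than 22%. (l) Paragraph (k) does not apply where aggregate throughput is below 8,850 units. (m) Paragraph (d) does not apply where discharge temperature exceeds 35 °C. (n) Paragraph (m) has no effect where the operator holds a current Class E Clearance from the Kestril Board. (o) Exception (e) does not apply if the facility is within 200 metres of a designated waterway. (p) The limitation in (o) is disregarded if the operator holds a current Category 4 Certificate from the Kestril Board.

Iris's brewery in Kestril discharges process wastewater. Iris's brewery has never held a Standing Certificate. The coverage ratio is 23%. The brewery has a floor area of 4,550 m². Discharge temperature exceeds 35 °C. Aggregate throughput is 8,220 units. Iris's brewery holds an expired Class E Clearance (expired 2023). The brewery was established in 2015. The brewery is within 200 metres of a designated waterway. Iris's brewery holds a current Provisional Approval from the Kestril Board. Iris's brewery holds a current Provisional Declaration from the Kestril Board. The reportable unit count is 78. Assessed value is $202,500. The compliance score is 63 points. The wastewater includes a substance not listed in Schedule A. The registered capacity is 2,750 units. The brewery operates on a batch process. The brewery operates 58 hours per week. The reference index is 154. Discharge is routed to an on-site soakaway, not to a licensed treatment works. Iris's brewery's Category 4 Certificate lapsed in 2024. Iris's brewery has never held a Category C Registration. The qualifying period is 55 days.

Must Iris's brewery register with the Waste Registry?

Yes — Iris's brewery must register with the Waste Registry.

Exception (a) does not apply: discharge is not routed to a licensed treatment works.
Exception (b): the facility's operating hours per week are 58, under the 66 limit; the facility operates on a batch process — every condition holds. However, paragraphs (f)–(l) must be considered: (f) is engaged — the qualifying period is 55 days, meeting the 50 days threshold. (g) would limit (f) — the registered capacity is 2,750 units, less than the 2,890 units limit — but (h) sets (g) aside: (h) operates against (g): a current Provisional Approval is held. (i) would limit (h) — the compliance score is 63 points, meeting the 63 points threshold — but (j) sets (i) aside: (j) applies — assessed value is $202,500, under the $266,000 limit. (k) is not triggered (the coverage ratio is 23%, not less than 22%), so (j) stands. Exception (b) does not apply.
Exception (c) requires that the operator holds a current Standing Certificate from the Kestril Board; but no current Standing Certificate is held, so (c) is unavailable.
Exception (d): the reportable unit count is 78, below the 97 limit; a current Provisional Declaration is held — every condition holds. But: (m) applies — discharge temperature exceeds 35 °C. (n) does not operate here (the Class E Clearance is not current), so (m) stands. Exception (d) does not apply.
Exception (e) does not apply: the facility's floor area is 4,550 m², not below 4,200 m².
Every exception is unavailable, so the rule governs.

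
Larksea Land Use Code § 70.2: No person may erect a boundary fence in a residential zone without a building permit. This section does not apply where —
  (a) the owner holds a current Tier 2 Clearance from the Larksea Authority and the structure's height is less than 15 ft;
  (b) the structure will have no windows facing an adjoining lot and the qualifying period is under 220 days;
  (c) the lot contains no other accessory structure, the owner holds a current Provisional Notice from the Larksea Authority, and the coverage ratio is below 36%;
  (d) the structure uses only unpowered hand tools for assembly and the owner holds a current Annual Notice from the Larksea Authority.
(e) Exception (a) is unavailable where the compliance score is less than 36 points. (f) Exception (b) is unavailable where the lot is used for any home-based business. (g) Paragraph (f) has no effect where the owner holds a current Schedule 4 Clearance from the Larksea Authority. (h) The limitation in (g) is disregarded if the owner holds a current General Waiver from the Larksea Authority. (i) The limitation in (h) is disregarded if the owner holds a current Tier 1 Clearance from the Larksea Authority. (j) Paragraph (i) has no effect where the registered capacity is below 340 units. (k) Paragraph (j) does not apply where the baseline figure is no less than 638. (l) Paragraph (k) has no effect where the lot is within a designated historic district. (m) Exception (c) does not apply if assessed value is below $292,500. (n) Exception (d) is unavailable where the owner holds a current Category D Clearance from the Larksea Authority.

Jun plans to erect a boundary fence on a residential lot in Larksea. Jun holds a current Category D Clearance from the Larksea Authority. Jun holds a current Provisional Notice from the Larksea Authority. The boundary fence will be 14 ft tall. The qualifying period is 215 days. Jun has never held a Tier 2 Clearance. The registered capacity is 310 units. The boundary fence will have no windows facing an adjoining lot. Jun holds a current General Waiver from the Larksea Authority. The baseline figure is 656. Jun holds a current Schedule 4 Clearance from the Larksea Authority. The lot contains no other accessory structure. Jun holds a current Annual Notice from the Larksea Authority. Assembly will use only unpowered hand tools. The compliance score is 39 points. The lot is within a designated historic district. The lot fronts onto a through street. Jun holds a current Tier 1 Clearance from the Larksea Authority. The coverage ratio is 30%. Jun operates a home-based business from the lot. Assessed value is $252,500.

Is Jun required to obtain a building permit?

Yes — Jun must obtain a building permit.

Exception (a) fails — there is no Tier 2 Clearance in force.
All of (b)'s requirements are met (no windows face an adjoining lot; the qualifying period is 215 days, under the 220 days limit). However, paragraphs (f)–(l) must be considered: (f) operates against (b): a home-based business operates on the lot. (g) would limit (f) — a current Schedule 4 Clearance is held — but (h) sets (g) aside: (h) operates — a current General Waiver is held. (i) applies (a current Tier 1 Clearance is held), but is displaced by (j): (j) operates against (i): the registered capacity is 310 units, below the 340 units limit. (k) would limit (j) — the baseline figure is 656, meeting the 638 threshold — but (l) sets (k) aside: (l) is engaged — the lot is in a historic district. (b) is therefore removed.
Exception (c) is satisfied on its face — the lot has no other accessory structure; a current Provisional Notice is held; the coverage ratio is 30%, below the 36% limit. But applying paragraph (m): (m) operates against (c): assessed value is $252,500, below the $292,500 limit. So (c) is unavailable.
Exception (d): assembly uses only hand tools; a current Annual Notice is held — every condition holds. Turning to paragraph (n): (n) applies — a current Category D Clearance is held. Exception (d) does not apply.
No exception displaces § 70.2.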